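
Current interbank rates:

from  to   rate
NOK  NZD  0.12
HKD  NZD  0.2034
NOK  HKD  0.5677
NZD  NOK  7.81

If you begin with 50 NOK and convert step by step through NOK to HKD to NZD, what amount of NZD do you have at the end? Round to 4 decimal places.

50 NOK × 0.5677 = 28.385 HKD
28.385 HKD × 0.2034 = 5.773509 NZD

5.7735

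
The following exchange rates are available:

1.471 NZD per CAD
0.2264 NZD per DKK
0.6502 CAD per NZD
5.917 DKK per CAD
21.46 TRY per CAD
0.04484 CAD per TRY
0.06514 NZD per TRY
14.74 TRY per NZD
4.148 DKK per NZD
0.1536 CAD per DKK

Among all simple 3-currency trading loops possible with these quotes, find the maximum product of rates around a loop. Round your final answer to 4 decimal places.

0.9722

TRY→CAD→NZD→TRY: 0.04484 × 1.471 × 14.74 = 0.97225
NZD→DKK→CAD→NZD: 4.148 × 0.1536 × 1.471 = 0.93722
TRY→NZD→CAD→TRY: 0.06514 × 0.6502 × 21.46 = 0.90892
NZD→CAD→DKK→NZD: 0.6502 × 5.917 × 0.2264 = 0.87101
Maximum is TRY→CAD→NZD→TRY at 0.9722; no arbitrage — every cycle loses value.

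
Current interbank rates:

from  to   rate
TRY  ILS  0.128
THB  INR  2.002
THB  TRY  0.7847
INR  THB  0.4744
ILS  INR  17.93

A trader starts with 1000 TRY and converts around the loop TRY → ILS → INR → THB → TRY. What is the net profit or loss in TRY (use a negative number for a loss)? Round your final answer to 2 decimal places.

-145.64

1000 TRY × 0.128 = 128 ILS
128 ILS × 17.93 = 2295.04 INR
2295.04 INR × 0.4744 = 1088.766976 THB
1088.766976 THB × 0.7847 = 854.3554460672 TRY
Net change: 854.3554460672 − 1000 = -145.6445539328 TRY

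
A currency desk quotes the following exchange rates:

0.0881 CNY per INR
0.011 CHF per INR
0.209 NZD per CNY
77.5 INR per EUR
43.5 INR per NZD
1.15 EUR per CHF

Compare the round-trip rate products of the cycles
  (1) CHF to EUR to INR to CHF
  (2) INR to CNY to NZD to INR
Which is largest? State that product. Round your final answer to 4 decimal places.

0.9804

(1) 1.15 × 77.5 × 0.011 = 0.98038
(2) 0.0881 × 0.209 × 43.5 = 0.80096
Highest is cycle (1) at 0.9804 (≤1, no arbitrage).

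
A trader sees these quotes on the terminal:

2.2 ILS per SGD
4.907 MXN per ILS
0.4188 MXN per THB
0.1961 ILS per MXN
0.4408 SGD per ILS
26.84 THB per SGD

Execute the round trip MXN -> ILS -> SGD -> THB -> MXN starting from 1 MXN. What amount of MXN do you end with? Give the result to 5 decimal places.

0.97165

1 MXN × 0.1961 = 0.1961 ILS
0.1961 ILS × 0.4408 = 0.08644088 SGD
0.08644088 SGD × 26.84 = 2.3200732192 THB
2.3200732192 THB × 0.4188 = 0.97164666420096 MXN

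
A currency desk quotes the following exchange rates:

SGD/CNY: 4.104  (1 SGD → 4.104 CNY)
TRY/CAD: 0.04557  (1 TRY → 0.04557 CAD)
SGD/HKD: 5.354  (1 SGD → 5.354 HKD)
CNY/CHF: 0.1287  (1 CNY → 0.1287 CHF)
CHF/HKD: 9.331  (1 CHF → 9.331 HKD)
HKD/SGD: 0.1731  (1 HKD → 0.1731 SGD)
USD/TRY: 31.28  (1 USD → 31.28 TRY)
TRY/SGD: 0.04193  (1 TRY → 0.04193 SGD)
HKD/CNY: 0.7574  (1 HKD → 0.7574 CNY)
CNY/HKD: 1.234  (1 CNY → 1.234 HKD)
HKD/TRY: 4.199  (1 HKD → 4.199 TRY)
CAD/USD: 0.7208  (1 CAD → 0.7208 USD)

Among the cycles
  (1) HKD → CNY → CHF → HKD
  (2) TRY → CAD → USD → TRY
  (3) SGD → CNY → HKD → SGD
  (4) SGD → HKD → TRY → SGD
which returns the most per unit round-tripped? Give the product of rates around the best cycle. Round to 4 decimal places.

(1) 0.7574 × 0.1287 × 9.331 = 0.90956
(2) 0.04557 × 0.7208 × 31.28 = 1.02745
(3) 4.104 × 1.234 × 0.1731 = 0.87664
(4) 5.354 × 4.199 × 0.04193 = 0.94265
Highest is cycle (2) at 1.0274 (>1, arbitrage).

1.0274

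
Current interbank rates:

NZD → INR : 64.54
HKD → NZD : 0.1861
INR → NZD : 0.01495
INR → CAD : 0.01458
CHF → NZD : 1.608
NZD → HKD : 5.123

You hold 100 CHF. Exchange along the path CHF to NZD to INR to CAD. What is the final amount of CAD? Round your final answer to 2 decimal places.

100 CHF × 1.608 = 160.8 NZD
160.8 NZD × 64.54 = 10378.032 INR
10378.032 INR × 0.01458 = 151.31170656 CAD

151.31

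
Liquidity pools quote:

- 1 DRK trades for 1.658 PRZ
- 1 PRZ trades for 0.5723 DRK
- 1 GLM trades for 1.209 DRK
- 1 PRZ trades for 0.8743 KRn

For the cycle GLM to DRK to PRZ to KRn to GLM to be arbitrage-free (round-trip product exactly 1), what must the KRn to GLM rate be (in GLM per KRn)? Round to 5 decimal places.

0.57060

Known legs of the cycle: 1.209 × 1.658 × 0.8743 = 1.7525535846
For no arbitrage the full-cycle product must be 1, so the missing rate is 1 / 1.7525535846 ≈ 0.5705960.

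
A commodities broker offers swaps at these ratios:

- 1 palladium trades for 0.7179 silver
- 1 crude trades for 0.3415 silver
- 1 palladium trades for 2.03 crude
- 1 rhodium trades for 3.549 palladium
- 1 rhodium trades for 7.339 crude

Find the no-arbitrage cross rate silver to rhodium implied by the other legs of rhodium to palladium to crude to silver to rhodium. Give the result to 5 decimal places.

0.40645

Known legs of the cycle: 3.549 × 2.03 × 0.3415 = 2.460326505
For no arbitrage the full-cycle product must be 1, so the missing rate is 1 / 2.460326505 ≈ 0.4064501.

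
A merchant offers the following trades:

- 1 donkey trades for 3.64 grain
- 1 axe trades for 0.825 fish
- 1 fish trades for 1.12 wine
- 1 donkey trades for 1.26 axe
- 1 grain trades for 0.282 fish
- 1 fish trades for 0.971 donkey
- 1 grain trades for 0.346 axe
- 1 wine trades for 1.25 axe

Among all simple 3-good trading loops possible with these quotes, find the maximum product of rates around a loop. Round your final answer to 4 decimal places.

axe→fish→wine→axe: 0.825 × 1.12 × 1.25 = 1.15500
donkey→axe→fish→donkey: 1.26 × 0.825 × 0.971 = 1.00935
donkey→grain→fish→donkey: 3.64 × 0.282 × 0.971 = 0.99671
Maximum is axe→fish→wine→axe at 1.1550; arbitrage exists.

1.1550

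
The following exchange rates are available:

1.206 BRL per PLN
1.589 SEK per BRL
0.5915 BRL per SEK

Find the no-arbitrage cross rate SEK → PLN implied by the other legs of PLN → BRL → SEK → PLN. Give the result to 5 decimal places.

Known legs of the cycle: 1.206 × 1.589 = 1.916334
For no arbitrage the full-cycle product must be 1, so the missing rate is 1 / 1.916334 ≈ 0.5218297.

0.52183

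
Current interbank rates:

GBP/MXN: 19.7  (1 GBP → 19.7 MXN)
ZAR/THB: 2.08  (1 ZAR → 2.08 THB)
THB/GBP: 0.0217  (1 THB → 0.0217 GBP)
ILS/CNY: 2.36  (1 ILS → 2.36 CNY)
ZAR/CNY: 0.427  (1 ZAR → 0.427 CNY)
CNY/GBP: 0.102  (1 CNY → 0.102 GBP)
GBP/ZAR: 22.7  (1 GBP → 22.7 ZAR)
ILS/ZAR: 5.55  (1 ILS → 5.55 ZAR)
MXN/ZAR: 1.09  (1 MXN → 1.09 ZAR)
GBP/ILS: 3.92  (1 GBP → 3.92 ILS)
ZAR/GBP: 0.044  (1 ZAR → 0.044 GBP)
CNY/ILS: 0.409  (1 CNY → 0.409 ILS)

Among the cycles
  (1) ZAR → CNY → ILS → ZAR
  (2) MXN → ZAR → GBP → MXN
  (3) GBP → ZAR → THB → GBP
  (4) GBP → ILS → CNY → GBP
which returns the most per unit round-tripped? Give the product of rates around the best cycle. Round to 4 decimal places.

(1) 0.427 × 0.409 × 5.55 = 0.96927
(2) 1.09 × 0.044 × 19.7 = 0.94481
(3) 22.7 × 2.08 × 0.0217 = 1.02459
(4) 3.92 × 2.36 × 0.102 = 0.94362
Highest is cycle (3) at 1.0246 (>1, arbitrage).

1.0246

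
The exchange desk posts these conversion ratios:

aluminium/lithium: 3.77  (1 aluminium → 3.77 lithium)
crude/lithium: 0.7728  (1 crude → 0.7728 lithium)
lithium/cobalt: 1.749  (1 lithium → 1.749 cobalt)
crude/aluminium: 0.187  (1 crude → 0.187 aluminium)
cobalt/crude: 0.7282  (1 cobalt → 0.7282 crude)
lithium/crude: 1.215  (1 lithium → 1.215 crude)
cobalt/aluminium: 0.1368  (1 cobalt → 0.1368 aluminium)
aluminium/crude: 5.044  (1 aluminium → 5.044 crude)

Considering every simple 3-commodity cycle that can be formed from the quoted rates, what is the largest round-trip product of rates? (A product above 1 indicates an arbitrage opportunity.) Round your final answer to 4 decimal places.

cobalt→crude→lithium→cobalt: 0.7282 × 0.7728 × 1.749 = 0.98425
cobalt→aluminium→lithium→cobalt: 0.1368 × 3.77 × 1.749 = 0.90202
lithium→crude→aluminium→lithium: 1.215 × 0.187 × 3.77 = 0.85656
Maximum is cobalt→crude→lithium→cobalt at 0.9843; no arbitrage — every cycle loses value.

0.9843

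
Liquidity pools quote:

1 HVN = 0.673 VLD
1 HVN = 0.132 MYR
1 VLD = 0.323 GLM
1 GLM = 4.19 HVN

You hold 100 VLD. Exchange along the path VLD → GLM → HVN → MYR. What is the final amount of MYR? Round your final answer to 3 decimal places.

17.864

100 VLD × 0.323 = 32.3 GLM
32.3 GLM × 4.19 = 135.337 HVN
135.337 HVN × 0.132 = 17.864484 MYR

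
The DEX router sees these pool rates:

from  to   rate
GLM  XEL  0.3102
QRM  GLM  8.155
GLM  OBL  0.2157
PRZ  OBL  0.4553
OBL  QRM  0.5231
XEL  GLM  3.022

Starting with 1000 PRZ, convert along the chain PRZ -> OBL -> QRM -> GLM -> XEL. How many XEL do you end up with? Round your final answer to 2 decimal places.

1000 PRZ × 0.4553 = 455.3 OBL
455.3 OBL × 0.5231 = 238.16743 QRM
238.16743 QRM × 8.155 = 1942.25539165 GLM
1942.25539165 GLM × 0.3102 = 602.48762248983 XEL

602.49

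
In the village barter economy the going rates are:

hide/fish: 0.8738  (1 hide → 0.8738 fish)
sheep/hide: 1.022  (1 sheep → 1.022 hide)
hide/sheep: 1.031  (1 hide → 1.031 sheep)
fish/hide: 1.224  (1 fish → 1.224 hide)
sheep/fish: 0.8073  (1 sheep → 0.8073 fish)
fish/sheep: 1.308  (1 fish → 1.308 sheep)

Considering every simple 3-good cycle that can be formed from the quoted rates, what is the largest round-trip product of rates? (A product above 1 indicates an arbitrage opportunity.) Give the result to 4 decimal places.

hide→fish→sheep→hide: 0.8738 × 1.308 × 1.022 = 1.16807
hide→sheep→fish→hide: 1.031 × 0.8073 × 1.224 = 1.01877
Maximum is hide→fish→sheep→hide at 1.1681; arbitrage exists.

1.1681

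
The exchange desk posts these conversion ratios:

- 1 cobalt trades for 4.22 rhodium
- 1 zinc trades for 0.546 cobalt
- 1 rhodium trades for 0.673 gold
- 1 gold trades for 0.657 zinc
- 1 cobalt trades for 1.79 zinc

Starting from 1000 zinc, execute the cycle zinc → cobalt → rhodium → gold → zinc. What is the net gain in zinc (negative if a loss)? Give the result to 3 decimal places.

18.792

1000 zinc × 0.546 = 546 cobalt
546 cobalt × 4.22 = 2304.12 rhodium
2304.12 rhodium × 0.673 = 1550.67276 gold
1550.67276 gold × 0.657 = 1018.79200332 zinc
Net change: 1018.79200332 − 1000 = 18.79200332 zinc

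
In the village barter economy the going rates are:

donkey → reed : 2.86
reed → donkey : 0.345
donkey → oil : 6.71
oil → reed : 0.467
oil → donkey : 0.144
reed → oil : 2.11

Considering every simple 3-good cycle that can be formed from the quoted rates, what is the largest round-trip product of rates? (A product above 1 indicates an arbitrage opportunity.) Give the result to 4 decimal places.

reed→donkey→oil→reed: 0.345 × 6.71 × 0.467 = 1.08108
reed→oil→donkey→reed: 2.11 × 0.144 × 2.86 = 0.86898
Maximum is reed→donkey→oil→reed at 1.0811; arbitrage exists.

1.0811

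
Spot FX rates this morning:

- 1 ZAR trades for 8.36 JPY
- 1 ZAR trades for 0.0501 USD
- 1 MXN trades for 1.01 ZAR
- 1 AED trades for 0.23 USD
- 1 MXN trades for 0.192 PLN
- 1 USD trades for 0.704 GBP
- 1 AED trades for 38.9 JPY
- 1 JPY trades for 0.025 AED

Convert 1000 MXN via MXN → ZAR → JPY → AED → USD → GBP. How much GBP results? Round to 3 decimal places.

34.180

1000 MXN × 1.01 = 1010 ZAR
1010 ZAR × 8.36 = 8443.6 JPY
8443.6 JPY × 0.025 = 211.09 AED
211.09 AED × 0.23 = 48.5507 USD
48.5507 USD × 0.704 = 34.1796928 GBP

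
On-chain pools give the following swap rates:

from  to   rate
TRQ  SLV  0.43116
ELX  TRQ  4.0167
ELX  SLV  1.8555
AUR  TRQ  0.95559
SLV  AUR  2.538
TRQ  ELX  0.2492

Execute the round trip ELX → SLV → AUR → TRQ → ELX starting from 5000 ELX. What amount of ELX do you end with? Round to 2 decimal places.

5607.15

5000 ELX × 1.8555 = 9277.5 SLV
9277.5 SLV × 2.538 = 23546.295 AUR
23546.295 AUR × 0.95559 = 22500.60403905 TRQ
22500.60403905 TRQ × 0.2492 = 5607.15052653126 ELX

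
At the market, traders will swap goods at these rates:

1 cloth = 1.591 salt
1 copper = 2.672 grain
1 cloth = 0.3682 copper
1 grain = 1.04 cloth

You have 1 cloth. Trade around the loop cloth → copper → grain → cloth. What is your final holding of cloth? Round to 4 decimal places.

1 cloth × 0.3682 = 0.3682 copper
0.3682 copper × 2.672 = 0.9838304 grain
0.9838304 grain × 1.04 = 1.023183616 cloth

1.0232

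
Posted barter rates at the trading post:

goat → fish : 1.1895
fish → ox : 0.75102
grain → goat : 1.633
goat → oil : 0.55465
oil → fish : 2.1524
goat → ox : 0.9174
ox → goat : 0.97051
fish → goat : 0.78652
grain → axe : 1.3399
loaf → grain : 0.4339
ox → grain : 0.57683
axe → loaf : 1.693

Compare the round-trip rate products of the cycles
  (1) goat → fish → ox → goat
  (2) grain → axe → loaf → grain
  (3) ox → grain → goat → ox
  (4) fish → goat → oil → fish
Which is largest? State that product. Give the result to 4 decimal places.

0.9843

(1) 1.1895 × 0.75102 × 0.97051 = 0.86699
(2) 1.3399 × 1.693 × 0.4339 = 0.98428
(3) 0.57683 × 1.633 × 0.9174 = 0.86416
(4) 0.78652 × 0.55465 × 2.1524 = 0.93897
Highest is cycle (2) at 0.9843 (≤1, no arbitrage).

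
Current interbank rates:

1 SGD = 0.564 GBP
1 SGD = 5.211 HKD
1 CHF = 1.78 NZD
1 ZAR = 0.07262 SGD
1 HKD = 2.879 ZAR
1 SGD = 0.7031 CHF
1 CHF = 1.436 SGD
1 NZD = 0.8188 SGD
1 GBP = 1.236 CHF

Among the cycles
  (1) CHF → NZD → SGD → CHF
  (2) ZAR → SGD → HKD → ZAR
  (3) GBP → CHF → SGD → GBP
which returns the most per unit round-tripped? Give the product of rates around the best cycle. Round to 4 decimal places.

1.0895

(1) 1.78 × 0.8188 × 0.7031 = 1.02474
(2) 0.07262 × 5.211 × 2.879 = 1.08948
(3) 1.236 × 1.436 × 0.564 = 1.00104
Highest is cycle (2) at 1.0895 (>1, arbitrage).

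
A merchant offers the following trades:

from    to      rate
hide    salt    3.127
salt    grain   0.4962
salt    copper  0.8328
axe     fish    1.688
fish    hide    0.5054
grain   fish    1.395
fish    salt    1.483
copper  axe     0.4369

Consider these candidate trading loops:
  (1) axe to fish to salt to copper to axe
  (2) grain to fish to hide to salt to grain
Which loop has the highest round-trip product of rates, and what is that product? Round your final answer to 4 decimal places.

(1) 1.688 × 1.483 × 0.8328 × 0.4369 = 0.91083
(2) 1.395 × 0.5054 × 3.127 × 0.4962 = 1.09394
Highest is cycle (2) at 1.0939 (>1, arbitrage).

1.0939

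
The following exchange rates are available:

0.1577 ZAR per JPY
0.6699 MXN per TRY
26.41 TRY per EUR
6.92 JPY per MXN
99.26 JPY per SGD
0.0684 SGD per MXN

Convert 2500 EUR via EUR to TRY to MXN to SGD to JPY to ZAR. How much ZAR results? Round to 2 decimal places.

47356.59

2500 EUR × 26.41 = 66025 TRY
66025 TRY × 0.6699 = 44230.1475 MXN
44230.1475 MXN × 0.0684 = 3025.342089 SGD
3025.342089 SGD × 99.26 = 300295.45575414 JPY
300295.45575414 JPY × 0.1577 = 47356.593372427878 ZAR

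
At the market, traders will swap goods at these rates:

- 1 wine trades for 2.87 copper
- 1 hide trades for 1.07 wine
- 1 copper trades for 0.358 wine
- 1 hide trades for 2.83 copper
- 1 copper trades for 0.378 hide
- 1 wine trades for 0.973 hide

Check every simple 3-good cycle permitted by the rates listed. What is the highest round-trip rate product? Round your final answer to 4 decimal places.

hide→wine→copper→hide: 1.07 × 2.87 × 0.378 = 1.16080
hide→copper→wine→hide: 2.83 × 0.358 × 0.973 = 0.98579
Maximum is hide→wine→copper→hide at 1.1608; arbitrage exists.

1.1608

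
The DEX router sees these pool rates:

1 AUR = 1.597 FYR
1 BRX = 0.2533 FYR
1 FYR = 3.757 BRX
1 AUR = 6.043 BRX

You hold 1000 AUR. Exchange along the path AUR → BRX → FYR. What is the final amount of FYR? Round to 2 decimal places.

1530.69

1000 AUR × 6.043 = 6043 BRX
6043 BRX × 0.2533 = 1530.6919 FYR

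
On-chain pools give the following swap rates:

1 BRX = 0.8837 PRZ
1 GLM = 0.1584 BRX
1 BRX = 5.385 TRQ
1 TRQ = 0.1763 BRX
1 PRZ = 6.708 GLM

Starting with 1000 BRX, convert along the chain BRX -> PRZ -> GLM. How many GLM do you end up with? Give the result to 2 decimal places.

1000 BRX × 0.8837 = 883.7 PRZ
883.7 PRZ × 6.708 = 5927.8596 GLM

5927.86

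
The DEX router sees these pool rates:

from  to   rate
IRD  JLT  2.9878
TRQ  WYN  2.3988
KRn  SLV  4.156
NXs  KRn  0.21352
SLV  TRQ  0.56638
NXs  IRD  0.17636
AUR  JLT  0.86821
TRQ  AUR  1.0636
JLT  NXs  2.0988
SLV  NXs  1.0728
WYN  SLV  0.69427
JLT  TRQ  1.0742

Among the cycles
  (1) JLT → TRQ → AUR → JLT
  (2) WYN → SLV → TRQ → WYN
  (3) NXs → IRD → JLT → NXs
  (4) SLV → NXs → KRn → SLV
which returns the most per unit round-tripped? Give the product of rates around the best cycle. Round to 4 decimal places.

1.1059

(1) 1.0742 × 1.0636 × 0.86821 = 0.99195
(2) 0.69427 × 0.56638 × 2.3988 = 0.94326
(3) 0.17636 × 2.9878 × 2.0988 = 1.10592
(4) 1.0728 × 0.21352 × 4.156 = 0.95199
Highest is cycle (3) at 1.1059 (>1, arbitrage).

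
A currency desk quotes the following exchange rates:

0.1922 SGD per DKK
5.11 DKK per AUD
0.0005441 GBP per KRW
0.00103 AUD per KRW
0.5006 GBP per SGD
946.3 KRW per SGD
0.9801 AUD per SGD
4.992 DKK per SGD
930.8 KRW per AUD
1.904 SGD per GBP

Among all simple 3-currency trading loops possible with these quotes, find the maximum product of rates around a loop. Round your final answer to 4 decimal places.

0.9803

KRW→GBP→SGD→KRW: 0.0005441 × 1.904 × 946.3 = 0.98034
DKK→SGD→AUD→DKK: 0.1922 × 0.9801 × 5.11 = 0.96260
Maximum is KRW→GBP→SGD→KRW at 0.9803; no arbitrage — every cycle loses value.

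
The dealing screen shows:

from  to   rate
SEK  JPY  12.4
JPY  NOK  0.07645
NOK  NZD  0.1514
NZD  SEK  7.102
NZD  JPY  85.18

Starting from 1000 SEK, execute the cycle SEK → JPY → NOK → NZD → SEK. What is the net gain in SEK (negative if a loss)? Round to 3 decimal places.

1000 SEK × 12.4 = 12400 JPY
12400 JPY × 0.07645 = 947.98 NOK
947.98 NOK × 0.1514 = 143.524172 NZD
143.524172 NZD × 7.102 = 1019.308669544 SEK
Net change: 1019.308669544 − 1000 = 19.308669544 SEK

19.309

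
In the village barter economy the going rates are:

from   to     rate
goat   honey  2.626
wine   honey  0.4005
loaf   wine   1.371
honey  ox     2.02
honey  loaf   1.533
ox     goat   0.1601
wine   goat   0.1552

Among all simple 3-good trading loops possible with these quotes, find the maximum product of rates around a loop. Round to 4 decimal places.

goat→honey→ox→goat: 2.626 × 2.02 × 0.1601 = 0.84925
loaf→wine→honey→loaf: 1.371 × 0.4005 × 1.533 = 0.84175
Maximum is goat→honey→ox→goat at 0.8493; no arbitrage — every cycle loses value.

0.8493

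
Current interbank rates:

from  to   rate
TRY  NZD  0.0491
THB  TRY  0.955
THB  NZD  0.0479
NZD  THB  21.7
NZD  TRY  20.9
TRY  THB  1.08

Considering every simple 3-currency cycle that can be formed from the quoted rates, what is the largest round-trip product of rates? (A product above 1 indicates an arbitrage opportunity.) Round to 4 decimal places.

1.0812

THB→NZD→TRY→THB: 0.0479 × 20.9 × 1.08 = 1.08120
THB→TRY→NZD→THB: 0.955 × 0.0491 × 21.7 = 1.01752
Maximum is THB→NZD→TRY→THB at 1.0812; arbitrage exists.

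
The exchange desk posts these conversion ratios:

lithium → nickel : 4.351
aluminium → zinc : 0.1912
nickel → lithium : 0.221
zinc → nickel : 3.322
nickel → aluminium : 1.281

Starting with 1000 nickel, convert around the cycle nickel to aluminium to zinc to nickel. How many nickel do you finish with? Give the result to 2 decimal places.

813.65

1000 nickel × 1.281 = 1281 aluminium
1281 aluminium × 0.1912 = 244.9272 zinc
244.9272 zinc × 3.322 = 813.6481584 nickel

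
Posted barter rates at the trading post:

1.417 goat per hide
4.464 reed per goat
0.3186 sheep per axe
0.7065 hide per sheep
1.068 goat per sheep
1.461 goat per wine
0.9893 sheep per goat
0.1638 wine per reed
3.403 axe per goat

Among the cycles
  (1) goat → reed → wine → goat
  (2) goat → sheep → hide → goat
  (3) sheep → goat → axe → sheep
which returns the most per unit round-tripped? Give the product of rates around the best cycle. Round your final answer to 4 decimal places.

1.1579

(1) 4.464 × 0.1638 × 1.461 = 1.06829
(2) 0.9893 × 0.7065 × 1.417 = 0.99040
(3) 1.068 × 3.403 × 0.3186 = 1.15792
Highest is cycle (3) at 1.1579 (>1, arbitrage).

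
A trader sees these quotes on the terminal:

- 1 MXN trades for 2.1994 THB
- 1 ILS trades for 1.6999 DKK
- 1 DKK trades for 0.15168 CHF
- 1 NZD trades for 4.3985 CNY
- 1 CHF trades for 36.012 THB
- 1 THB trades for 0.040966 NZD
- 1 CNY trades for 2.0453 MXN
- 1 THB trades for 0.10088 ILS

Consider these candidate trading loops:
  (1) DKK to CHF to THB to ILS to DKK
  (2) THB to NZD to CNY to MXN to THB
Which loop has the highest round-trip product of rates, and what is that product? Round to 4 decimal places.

(1) 0.15168 × 36.012 × 0.10088 × 1.6999 = 0.93671
(2) 0.040966 × 4.3985 × 2.0453 × 2.1994 = 0.81057
Highest is cycle (1) at 0.9367 (≤1, no arbitrage).

0.9367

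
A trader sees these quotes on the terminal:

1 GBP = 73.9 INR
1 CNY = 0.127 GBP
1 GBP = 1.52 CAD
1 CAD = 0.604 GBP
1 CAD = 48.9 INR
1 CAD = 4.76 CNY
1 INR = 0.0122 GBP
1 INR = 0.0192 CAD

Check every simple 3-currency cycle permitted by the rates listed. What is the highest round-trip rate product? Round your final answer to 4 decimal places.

GBP→CAD→CNY→GBP: 1.52 × 4.76 × 0.127 = 0.91887
GBP→CAD→INR→GBP: 1.52 × 48.9 × 0.0122 = 0.90680
GBP→INR→CAD→GBP: 73.9 × 0.0192 × 0.604 = 0.85700
Maximum is GBP→CAD→CNY→GBP at 0.9189; no arbitrage — every cycle loses value.

0.9189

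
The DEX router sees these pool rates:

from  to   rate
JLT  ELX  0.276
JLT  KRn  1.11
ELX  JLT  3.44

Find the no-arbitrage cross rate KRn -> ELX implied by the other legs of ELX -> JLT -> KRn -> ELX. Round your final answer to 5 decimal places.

Known legs of the cycle: 3.44 × 1.11 = 3.8184
For no arbitrage the full-cycle product must be 1, so the missing rate is 1 / 3.8184 ≈ 0.2618898.

0.26189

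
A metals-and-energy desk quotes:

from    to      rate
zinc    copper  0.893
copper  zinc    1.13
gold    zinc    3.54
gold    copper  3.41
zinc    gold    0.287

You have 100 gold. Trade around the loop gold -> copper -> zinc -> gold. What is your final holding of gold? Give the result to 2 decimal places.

100 gold × 3.41 = 341 copper
341 copper × 1.13 = 385.33 zinc
385.33 zinc × 0.287 = 110.58971 gold

110.59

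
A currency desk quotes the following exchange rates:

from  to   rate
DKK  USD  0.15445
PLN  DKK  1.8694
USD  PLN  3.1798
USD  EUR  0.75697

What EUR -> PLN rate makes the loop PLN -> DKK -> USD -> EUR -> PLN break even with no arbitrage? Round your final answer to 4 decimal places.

4.5754

Known legs of the cycle: 1.8694 × 0.15445 × 0.75697 = 0.2185590624451
For no arbitrage the full-cycle product must be 1, so the missing rate is 1 / 0.2185590624451 ≈ 4.575422.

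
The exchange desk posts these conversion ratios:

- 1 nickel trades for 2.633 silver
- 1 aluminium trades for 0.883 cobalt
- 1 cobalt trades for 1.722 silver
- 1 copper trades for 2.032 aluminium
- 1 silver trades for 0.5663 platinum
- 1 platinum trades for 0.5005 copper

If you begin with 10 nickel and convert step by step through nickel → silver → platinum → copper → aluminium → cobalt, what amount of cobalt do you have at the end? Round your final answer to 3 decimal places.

13.390

10 nickel × 2.633 = 26.33 silver
26.33 silver × 0.5663 = 14.910679 platinum
14.910679 platinum × 0.5005 = 7.4627948395 copper
7.4627948395 copper × 2.032 = 15.164399113864 aluminium
15.164399113864 aluminium × 0.883 = 13.390164417541912 cobalt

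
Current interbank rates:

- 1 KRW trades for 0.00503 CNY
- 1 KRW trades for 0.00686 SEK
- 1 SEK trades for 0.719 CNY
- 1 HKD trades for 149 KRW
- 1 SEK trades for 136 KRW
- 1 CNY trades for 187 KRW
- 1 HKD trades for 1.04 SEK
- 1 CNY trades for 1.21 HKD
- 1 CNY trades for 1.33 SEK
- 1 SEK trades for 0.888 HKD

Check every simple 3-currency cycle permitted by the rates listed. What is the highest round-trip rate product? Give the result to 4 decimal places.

0.9223

CNY→KRW→SEK→CNY: 187 × 0.00686 × 0.719 = 0.92235
CNY→SEK→KRW→CNY: 1.33 × 136 × 0.00503 = 0.90983
HKD→KRW→SEK→HKD: 149 × 0.00686 × 0.888 = 0.90766
HKD→KRW→CNY→HKD: 149 × 0.00503 × 1.21 = 0.90686
HKD→SEK→CNY→HKD: 1.04 × 0.719 × 1.21 = 0.90479
Maximum is CNY→KRW→SEK→CNY at 0.9223; no arbitrage — every cycle loses value.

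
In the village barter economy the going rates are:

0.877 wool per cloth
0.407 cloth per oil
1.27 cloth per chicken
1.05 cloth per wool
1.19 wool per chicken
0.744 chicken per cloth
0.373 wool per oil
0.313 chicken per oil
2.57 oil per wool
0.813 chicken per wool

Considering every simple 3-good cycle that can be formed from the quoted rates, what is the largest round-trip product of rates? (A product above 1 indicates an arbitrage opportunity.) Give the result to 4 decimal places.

chicken→wool→oil→chicken: 1.19 × 2.57 × 0.313 = 0.95725
chicken→wool→cloth→chicken: 1.19 × 1.05 × 0.744 = 0.92963
cloth→wool→oil→cloth: 0.877 × 2.57 × 0.407 = 0.91733
chicken→cloth→wool→chicken: 1.27 × 0.877 × 0.813 = 0.90551
Maximum is chicken→wool→oil→chicken at 0.9572; no arbitrage — every cycle loses value.

0.9572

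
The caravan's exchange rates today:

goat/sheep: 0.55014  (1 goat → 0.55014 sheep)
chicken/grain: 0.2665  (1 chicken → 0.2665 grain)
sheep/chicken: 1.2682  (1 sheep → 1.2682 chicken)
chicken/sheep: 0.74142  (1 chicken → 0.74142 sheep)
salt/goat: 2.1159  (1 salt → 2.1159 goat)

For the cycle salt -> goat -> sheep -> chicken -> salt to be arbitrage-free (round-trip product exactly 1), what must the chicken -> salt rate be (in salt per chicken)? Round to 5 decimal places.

Known legs of the cycle: 2.1159 × 0.55014 × 1.2682 = 1.4762370828132
For no arbitrage the full-cycle product must be 1, so the missing rate is 1 / 1.4762370828132 ≈ 0.6773980.

0.67740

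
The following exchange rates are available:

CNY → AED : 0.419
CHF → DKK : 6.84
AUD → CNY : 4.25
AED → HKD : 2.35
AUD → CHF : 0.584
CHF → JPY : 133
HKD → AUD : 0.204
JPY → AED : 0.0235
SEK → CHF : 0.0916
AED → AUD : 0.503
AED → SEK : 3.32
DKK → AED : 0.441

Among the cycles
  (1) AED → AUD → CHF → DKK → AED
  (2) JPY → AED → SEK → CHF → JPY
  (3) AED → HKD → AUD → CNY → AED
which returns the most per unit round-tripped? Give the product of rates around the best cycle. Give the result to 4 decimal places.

(1) 0.503 × 0.584 × 6.84 × 0.441 = 0.88609
(2) 0.0235 × 3.32 × 0.0916 × 133 = 0.95050
(3) 2.35 × 0.204 × 4.25 × 0.419 = 0.85369
Highest is cycle (2) at 0.9505 (≤1, no arbitrage).

0.9505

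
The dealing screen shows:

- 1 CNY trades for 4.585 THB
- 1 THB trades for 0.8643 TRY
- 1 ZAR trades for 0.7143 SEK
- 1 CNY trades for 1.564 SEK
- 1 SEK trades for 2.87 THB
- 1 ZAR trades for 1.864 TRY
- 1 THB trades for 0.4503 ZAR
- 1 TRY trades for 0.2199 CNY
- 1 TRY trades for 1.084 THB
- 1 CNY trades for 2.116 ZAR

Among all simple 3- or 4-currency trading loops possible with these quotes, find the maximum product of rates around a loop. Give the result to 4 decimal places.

SEK→THB→ZAR→SEK: 2.87 × 0.4503 × 0.7143 = 0.92313
TRY→THB→ZAR→TRY: 1.084 × 0.4503 × 1.864 = 0.90987
TRY→CNY→THB→TRY: 0.2199 × 4.585 × 0.8643 = 0.87142
TRY→CNY→ZAR→TRY: 0.2199 × 2.116 × 1.864 = 0.86733
TRY→CNY→SEK→THB→TRY: 0.2199 × 1.564 × 2.87 × 0.8643 = 0.85312
TRY→CNY→THB→ZAR→TRY: 0.2199 × 4.585 × 0.4503 × 1.864 = 0.84628
Maximum is SEK→THB→ZAR→SEK at 0.9231; no arbitrage — every cycle loses value.

0.9231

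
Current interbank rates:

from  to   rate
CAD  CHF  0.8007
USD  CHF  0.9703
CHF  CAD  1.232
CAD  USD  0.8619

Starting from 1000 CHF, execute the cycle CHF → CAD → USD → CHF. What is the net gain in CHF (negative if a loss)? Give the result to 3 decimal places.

30.324

1000 CHF × 1.232 = 1232 CAD
1232 CAD × 0.8619 = 1061.8608 USD
1061.8608 USD × 0.9703 = 1030.32353424 CHF
Net change: 1030.32353424 − 1000 = 30.32353424 CHF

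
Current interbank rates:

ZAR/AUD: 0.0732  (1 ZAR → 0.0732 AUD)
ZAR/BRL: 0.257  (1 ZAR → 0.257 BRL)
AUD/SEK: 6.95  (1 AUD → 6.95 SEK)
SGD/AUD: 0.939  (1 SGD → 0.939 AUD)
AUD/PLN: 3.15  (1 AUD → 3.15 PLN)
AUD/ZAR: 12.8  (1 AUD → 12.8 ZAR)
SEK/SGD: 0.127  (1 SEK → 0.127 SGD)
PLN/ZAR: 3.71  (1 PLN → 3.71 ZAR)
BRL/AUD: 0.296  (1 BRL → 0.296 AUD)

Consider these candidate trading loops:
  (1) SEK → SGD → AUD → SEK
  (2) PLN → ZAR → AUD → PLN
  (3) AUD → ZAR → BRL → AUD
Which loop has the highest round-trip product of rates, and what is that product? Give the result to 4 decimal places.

(1) 0.127 × 0.939 × 6.95 = 0.82881
(2) 3.71 × 0.0732 × 3.15 = 0.85545
(3) 12.8 × 0.257 × 0.296 = 0.97372
Highest is cycle (3) at 0.9737 (≤1, no arbitrage).

0.9737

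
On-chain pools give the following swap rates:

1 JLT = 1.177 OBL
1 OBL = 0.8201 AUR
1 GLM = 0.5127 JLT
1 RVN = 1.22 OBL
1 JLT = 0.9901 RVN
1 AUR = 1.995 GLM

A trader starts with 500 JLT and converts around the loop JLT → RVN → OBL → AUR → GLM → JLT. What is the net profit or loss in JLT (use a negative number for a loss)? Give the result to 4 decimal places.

6.6195

500 JLT × 0.9901 = 495.05 RVN
495.05 RVN × 1.22 = 603.961 OBL
603.961 OBL × 0.8201 = 495.3084161 AUR
495.3084161 AUR × 1.995 = 988.1402901195 GLM
988.1402901195 GLM × 0.5127 = 506.61952674426765 JLT
Net change: 506.61952674426765 − 500 = 6.61952674426765 JLT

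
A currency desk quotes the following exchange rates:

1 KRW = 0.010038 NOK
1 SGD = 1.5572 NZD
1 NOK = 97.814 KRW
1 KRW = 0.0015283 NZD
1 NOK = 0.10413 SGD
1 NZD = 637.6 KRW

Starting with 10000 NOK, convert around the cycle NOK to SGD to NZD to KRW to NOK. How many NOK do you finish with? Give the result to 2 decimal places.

10000 NOK × 0.10413 = 1041.3 SGD
1041.3 SGD × 1.5572 = 1621.51236 NZD
1621.51236 NZD × 637.6 = 1033876.280736 KRW
1033876.280736 KRW × 0.010038 = 10378.050106027968 NOK

10378.05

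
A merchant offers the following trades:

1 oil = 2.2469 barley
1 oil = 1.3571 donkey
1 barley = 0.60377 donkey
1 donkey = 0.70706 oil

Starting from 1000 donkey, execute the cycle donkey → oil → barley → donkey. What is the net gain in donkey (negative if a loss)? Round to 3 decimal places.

-40.795

1000 donkey × 0.70706 = 707.06 oil
707.06 oil × 2.2469 = 1588.693114 barley
1588.693114 barley × 0.60377 = 959.20524143978 donkey
Net change: 959.20524143978 − 1000 = -40.79475856022 donkey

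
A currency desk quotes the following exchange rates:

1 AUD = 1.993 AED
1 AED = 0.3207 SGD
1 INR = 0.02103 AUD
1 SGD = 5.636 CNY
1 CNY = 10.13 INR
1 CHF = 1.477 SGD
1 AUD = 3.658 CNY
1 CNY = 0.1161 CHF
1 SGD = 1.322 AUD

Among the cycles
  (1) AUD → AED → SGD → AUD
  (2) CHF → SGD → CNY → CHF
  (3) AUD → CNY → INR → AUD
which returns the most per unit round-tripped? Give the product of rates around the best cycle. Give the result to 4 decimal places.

(1) 1.993 × 0.3207 × 1.322 = 0.84496
(2) 1.477 × 5.636 × 0.1161 = 0.96646
(3) 3.658 × 10.13 × 0.02103 = 0.77928
Highest is cycle (2) at 0.9665 (≤1, no arbitrage).

0.9665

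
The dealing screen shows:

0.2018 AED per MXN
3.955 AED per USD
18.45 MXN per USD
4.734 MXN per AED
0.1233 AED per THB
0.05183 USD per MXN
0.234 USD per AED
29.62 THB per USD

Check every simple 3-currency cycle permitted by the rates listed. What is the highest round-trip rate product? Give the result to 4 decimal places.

0.9704

USD→AED→MXN→USD: 3.955 × 4.734 × 0.05183 = 0.97041
USD→MXN→AED→USD: 18.45 × 0.2018 × 0.234 = 0.87123
USD→THB→AED→USD: 29.62 × 0.1233 × 0.234 = 0.85460
Maximum is USD→AED→MXN→USD at 0.9704; no arbitrage — every cycle loses value.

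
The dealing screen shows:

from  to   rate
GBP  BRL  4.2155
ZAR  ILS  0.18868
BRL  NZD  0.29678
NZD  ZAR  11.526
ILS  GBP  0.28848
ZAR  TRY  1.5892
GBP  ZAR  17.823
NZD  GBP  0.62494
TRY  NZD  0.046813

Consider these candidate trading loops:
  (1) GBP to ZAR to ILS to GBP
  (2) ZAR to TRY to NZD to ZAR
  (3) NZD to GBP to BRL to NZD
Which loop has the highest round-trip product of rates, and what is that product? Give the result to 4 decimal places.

0.9701

(1) 17.823 × 0.18868 × 0.28848 = 0.97011
(2) 1.5892 × 0.046813 × 11.526 = 0.85748
(3) 0.62494 × 4.2155 × 0.29678 = 0.78185
Highest is cycle (1) at 0.9701 (≤1, no arbitrage).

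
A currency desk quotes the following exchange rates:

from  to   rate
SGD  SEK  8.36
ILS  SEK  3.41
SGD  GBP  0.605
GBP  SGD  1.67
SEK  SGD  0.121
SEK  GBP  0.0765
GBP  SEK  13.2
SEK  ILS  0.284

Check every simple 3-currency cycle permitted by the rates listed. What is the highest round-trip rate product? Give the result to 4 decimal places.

GBP→SGD→SEK→GBP: 1.67 × 8.36 × 0.0765 = 1.06803
GBP→SEK→SGD→GBP: 13.2 × 0.121 × 0.605 = 0.96631
Maximum is GBP→SGD→SEK→GBP at 1.0680; arbitrage exists.

1.0680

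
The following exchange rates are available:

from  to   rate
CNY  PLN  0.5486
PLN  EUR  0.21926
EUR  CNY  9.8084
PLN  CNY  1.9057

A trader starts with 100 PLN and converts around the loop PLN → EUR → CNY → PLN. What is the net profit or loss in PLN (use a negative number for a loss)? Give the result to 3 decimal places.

17.981

100 PLN × 0.21926 = 21.926 EUR
21.926 EUR × 9.8084 = 215.0589784 CNY
215.0589784 CNY × 0.5486 = 117.98135555024 PLN
Net change: 117.98135555024 − 100 = 17.98135555024 PLN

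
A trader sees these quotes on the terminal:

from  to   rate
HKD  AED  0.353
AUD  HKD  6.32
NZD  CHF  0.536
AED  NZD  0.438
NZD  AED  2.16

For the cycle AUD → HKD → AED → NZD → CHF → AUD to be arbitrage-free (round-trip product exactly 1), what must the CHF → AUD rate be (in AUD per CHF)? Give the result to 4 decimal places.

1.9093

Known legs of the cycle: 6.32 × 0.353 × 0.438 × 0.536 = 0.52375801728
For no arbitrage the full-cycle product must be 1, so the missing rate is 1 / 0.52375801728 ≈ 1.909279.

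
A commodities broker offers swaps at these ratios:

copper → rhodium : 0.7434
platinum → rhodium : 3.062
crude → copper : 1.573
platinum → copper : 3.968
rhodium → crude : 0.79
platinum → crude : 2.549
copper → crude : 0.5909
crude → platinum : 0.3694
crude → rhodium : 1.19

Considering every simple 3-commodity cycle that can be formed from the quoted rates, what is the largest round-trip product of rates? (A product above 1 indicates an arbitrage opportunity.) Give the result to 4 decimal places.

rhodium→crude→copper→rhodium: 0.79 × 1.573 × 0.7434 = 0.92380
rhodium→crude→platinum→rhodium: 0.79 × 0.3694 × 3.062 = 0.89357
crude→platinum→copper→crude: 0.3694 × 3.968 × 0.5909 = 0.86613
Maximum is rhodium→crude→copper→rhodium at 0.9238; no arbitrage — every cycle loses value.

0.9238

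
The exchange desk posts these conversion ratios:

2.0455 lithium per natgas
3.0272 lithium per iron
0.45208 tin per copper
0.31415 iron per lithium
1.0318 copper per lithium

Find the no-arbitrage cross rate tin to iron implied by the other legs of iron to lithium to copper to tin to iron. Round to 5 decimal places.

0.70819

Known legs of the cycle: 3.0272 × 1.0318 × 0.45208 = 1.4120560391168
For no arbitrage the full-cycle product must be 1, so the missing rate is 1 / 1.4120560391168 ≈ 0.7081872.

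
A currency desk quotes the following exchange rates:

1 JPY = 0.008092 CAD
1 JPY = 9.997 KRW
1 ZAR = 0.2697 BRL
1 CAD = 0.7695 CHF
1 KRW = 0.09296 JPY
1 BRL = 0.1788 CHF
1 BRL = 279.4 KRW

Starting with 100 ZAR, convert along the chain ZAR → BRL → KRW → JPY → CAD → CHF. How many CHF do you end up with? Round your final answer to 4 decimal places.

4.3618

100 ZAR × 0.2697 = 26.97 BRL
26.97 BRL × 279.4 = 7535.418 KRW
7535.418 KRW × 0.09296 = 700.49245728 JPY
700.49245728 JPY × 0.008092 = 5.66838496430976 CAD
5.66838496430976 CAD × 0.7695 = 4.36182223003636032 CHF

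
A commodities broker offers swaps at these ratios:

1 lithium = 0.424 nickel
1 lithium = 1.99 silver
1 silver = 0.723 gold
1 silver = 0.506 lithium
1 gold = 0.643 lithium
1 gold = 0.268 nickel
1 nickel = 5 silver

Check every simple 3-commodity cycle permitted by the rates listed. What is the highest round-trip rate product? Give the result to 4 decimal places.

1.0727

nickel→silver→lithium→nickel: 5 × 0.506 × 0.424 = 1.07272
nickel→silver→gold→nickel: 5 × 0.723 × 0.268 = 0.96882
gold→lithium→silver→gold: 0.643 × 1.99 × 0.723 = 0.92513
Maximum is nickel→silver→lithium→nickel at 1.0727; arbitrage exists.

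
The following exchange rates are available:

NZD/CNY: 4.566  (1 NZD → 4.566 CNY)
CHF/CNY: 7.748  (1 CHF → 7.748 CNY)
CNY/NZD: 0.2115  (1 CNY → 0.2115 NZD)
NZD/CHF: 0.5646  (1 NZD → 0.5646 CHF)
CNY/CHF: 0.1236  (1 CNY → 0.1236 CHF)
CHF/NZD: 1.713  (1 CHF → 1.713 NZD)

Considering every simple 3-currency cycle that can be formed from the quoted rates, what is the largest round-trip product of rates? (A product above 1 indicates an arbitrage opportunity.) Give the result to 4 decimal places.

NZD→CNY→CHF→NZD: 4.566 × 0.1236 × 1.713 = 0.96674
NZD→CHF→CNY→NZD: 0.5646 × 7.748 × 0.2115 = 0.92521
Maximum is NZD→CNY→CHF→NZD at 0.9667; no arbitrage — every cycle loses value.

0.9667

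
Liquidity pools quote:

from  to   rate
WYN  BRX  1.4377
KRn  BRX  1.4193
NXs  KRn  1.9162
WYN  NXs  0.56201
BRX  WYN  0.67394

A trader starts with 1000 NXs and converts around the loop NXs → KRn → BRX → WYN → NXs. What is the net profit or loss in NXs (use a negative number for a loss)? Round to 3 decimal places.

1000 NXs × 1.9162 = 1916.2 KRn
1916.2 KRn × 1.4193 = 2719.66266 BRX
2719.66266 BRX × 0.67394 = 1832.8894530804 WYN
1832.8894530804 WYN × 0.56201 = 1030.102201525715604 NXs
Net change: 1030.102201525715604 − 1000 = 30.102201525715604 NXs

30.102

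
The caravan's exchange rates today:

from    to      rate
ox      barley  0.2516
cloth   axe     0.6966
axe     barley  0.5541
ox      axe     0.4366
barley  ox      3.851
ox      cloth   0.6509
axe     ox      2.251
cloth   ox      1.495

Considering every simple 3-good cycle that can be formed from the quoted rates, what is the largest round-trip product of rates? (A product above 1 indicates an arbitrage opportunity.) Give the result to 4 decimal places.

1.0206

axe→ox→cloth→axe: 2.251 × 0.6509 × 0.6966 = 1.02064
axe→barley→ox→axe: 0.5541 × 3.851 × 0.4366 = 0.93163
Maximum is axe→ox→cloth→axe at 1.0206; arbitrage exists.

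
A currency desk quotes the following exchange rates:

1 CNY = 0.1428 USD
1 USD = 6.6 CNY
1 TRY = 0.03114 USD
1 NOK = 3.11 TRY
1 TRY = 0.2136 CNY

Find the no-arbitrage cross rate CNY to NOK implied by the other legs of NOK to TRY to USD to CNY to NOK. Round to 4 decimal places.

Known legs of the cycle: 3.11 × 0.03114 × 6.6 = 0.63917964
For no arbitrage the full-cycle product must be 1, so the missing rate is 1 / 0.63917964 ≈ 1.564505.

1.5645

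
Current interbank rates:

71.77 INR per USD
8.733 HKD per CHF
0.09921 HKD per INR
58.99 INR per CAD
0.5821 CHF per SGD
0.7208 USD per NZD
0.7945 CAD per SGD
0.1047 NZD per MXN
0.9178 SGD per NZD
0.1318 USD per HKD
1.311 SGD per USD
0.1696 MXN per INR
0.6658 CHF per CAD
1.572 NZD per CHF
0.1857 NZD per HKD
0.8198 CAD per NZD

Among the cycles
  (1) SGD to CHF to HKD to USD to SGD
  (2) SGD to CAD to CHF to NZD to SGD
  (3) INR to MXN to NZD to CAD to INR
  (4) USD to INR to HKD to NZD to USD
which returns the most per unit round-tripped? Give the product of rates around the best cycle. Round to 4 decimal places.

0.9531

(1) 0.5821 × 8.733 × 0.1318 × 1.311 = 0.87837
(2) 0.7945 × 0.6658 × 1.572 × 0.9178 = 0.76320
(3) 0.1696 × 0.1047 × 0.8198 × 58.99 = 0.85873
(4) 71.77 × 0.09921 × 0.1857 × 0.7208 = 0.95307
Highest is cycle (4) at 0.9531 (≤1, no arbitrage).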